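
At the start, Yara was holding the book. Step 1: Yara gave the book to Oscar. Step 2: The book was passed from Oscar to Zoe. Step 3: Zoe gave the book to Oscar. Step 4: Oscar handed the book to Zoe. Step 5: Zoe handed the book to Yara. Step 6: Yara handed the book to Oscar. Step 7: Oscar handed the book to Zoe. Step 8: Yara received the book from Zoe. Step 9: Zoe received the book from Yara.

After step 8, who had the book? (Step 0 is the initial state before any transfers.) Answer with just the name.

Tracking the book holder through step 8:
After step 0 (start): Yara
After step 1: Oscar
After step 2: Zoe
After step 3: Oscar
After step 4: Zoe
After step 5: Yara
After step 6: Oscar
After step 7: Zoe
After step 8: Yara

At step 8, the holder is Yara.

Answer: Yara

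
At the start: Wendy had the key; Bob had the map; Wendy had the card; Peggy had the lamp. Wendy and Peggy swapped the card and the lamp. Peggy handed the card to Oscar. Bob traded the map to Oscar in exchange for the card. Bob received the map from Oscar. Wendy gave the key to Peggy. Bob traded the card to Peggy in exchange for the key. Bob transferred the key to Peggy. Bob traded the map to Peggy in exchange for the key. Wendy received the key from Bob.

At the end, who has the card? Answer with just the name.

Tracking all object holders:
Start: key:Wendy, map:Bob, card:Wendy, lamp:Peggy
Event 1 (swap card<->lamp: now card:Peggy, lamp:Wendy). State: key:Wendy, map:Bob, card:Peggy, lamp:Wendy
Event 2 (give card: Peggy -> Oscar). State: key:Wendy, map:Bob, card:Oscar, lamp:Wendy
Event 3 (swap map<->card: now map:Oscar, card:Bob). State: key:Wendy, map:Oscar, card:Bob, lamp:Wendy
Event 4 (give map: Oscar -> Bob). State: key:Wendy, map:Bob, card:Bob, lamp:Wendy
Event 5 (give key: Wendy -> Peggy). State: key:Peggy, map:Bob, card:Bob, lamp:Wendy
Event 6 (swap card<->key: now card:Peggy, key:Bob). State: key:Bob, map:Bob, card:Peggy, lamp:Wendy
Event 7 (give key: Bob -> Peggy). State: key:Peggy, map:Bob, card:Peggy, lamp:Wendy
Event 8 (swap map<->key: now map:Peggy, key:Bob). State: key:Bob, map:Peggy, card:Peggy, lamp:Wendy
Event 9 (give key: Bob -> Wendy). State: key:Wendy, map:Peggy, card:Peggy, lamp:Wendy

Final state: key:Wendy, map:Peggy, card:Peggy, lamp:Wendy
The card is held by Peggy.

Answer: Peggy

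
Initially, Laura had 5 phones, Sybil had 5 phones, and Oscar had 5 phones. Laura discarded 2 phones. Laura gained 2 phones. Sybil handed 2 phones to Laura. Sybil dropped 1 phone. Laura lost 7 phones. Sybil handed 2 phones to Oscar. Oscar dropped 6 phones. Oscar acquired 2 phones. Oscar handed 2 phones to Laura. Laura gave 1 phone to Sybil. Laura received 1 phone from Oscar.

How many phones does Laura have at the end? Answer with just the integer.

Answer: 2

Derivation:
Tracking counts step by step:
Start: Laura=5, Sybil=5, Oscar=5
Event 1 (Laura -2): Laura: 5 -> 3. State: Laura=3, Sybil=5, Oscar=5
Event 2 (Laura +2): Laura: 3 -> 5. State: Laura=5, Sybil=5, Oscar=5
Event 3 (Sybil -> Laura, 2): Sybil: 5 -> 3, Laura: 5 -> 7. State: Laura=7, Sybil=3, Oscar=5
Event 4 (Sybil -1): Sybil: 3 -> 2. State: Laura=7, Sybil=2, Oscar=5
Event 5 (Laura -7): Laura: 7 -> 0. State: Laura=0, Sybil=2, Oscar=5
Event 6 (Sybil -> Oscar, 2): Sybil: 2 -> 0, Oscar: 5 -> 7. State: Laura=0, Sybil=0, Oscar=7
Event 7 (Oscar -6): Oscar: 7 -> 1. State: Laura=0, Sybil=0, Oscar=1
Event 8 (Oscar +2): Oscar: 1 -> 3. State: Laura=0, Sybil=0, Oscar=3
Event 9 (Oscar -> Laura, 2): Oscar: 3 -> 1, Laura: 0 -> 2. State: Laura=2, Sybil=0, Oscar=1
Event 10 (Laura -> Sybil, 1): Laura: 2 -> 1, Sybil: 0 -> 1. State: Laura=1, Sybil=1, Oscar=1
Event 11 (Oscar -> Laura, 1): Oscar: 1 -> 0, Laura: 1 -> 2. State: Laura=2, Sybil=1, Oscar=0

Laura's final count: 2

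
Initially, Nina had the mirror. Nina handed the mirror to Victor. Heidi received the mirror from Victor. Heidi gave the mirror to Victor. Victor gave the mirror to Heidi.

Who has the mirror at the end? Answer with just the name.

Answer: Heidi

Derivation:
Tracking the mirror through each event:
Start: Nina has the mirror.
After event 1: Victor has the mirror.
After event 2: Heidi has the mirror.
After event 3: Victor has the mirror.
After event 4: Heidi has the mirror.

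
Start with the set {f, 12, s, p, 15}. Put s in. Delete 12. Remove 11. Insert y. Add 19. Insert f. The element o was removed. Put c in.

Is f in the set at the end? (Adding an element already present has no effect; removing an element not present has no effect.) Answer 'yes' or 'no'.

Tracking the set through each operation:
Start: {12, 15, f, p, s}
Event 1 (add s): already present, no change. Set: {12, 15, f, p, s}
Event 2 (remove 12): removed. Set: {15, f, p, s}
Event 3 (remove 11): not present, no change. Set: {15, f, p, s}
Event 4 (add y): added. Set: {15, f, p, s, y}
Event 5 (add 19): added. Set: {15, 19, f, p, s, y}
Event 6 (add f): already present, no change. Set: {15, 19, f, p, s, y}
Event 7 (remove o): not present, no change. Set: {15, 19, f, p, s, y}
Event 8 (add c): added. Set: {15, 19, c, f, p, s, y}

Final set: {15, 19, c, f, p, s, y} (size 7)
f is in the final set.

Answer: yes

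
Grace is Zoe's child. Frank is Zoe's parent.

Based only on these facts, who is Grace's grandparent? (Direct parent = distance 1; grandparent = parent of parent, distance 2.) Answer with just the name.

Answer: Frank

Derivation:
Reconstructing the parent chain from the given facts:
  Frank -> Zoe -> Grace
(each arrow means 'parent of the next')
Positions in the chain (0 = top):
  position of Frank: 0
  position of Zoe: 1
  position of Grace: 2

Grace is at position 2; the grandparent is 2 steps up the chain, i.e. position 0: Frank.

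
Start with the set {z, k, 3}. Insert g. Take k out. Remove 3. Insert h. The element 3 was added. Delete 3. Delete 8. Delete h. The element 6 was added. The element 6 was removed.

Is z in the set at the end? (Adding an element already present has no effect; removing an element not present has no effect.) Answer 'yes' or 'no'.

Tracking the set through each operation:
Start: {3, k, z}
Event 1 (add g): added. Set: {3, g, k, z}
Event 2 (remove k): removed. Set: {3, g, z}
Event 3 (remove 3): removed. Set: {g, z}
Event 4 (add h): added. Set: {g, h, z}
Event 5 (add 3): added. Set: {3, g, h, z}
Event 6 (remove 3): removed. Set: {g, h, z}
Event 7 (remove 8): not present, no change. Set: {g, h, z}
Event 8 (remove h): removed. Set: {g, z}
Event 9 (add 6): added. Set: {6, g, z}
Event 10 (remove 6): removed. Set: {g, z}

Final set: {g, z} (size 2)
z is in the final set.

Answer: yes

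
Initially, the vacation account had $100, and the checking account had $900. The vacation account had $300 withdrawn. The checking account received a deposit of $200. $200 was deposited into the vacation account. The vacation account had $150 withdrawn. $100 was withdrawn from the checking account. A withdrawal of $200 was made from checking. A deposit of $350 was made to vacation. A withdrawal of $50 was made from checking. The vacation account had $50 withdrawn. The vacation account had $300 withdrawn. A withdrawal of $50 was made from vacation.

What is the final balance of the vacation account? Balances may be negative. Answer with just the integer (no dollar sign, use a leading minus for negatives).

Answer: -200

Derivation:
Tracking account balances step by step:
Start: vacation=100, checking=900
Event 1 (withdraw 300 from vacation): vacation: 100 - 300 = -200. Balances: vacation=-200, checking=900
Event 2 (deposit 200 to checking): checking: 900 + 200 = 1100. Balances: vacation=-200, checking=1100
Event 3 (deposit 200 to vacation): vacation: -200 + 200 = 0. Balances: vacation=0, checking=1100
Event 4 (withdraw 150 from vacation): vacation: 0 - 150 = -150. Balances: vacation=-150, checking=1100
Event 5 (withdraw 100 from checking): checking: 1100 - 100 = 1000. Balances: vacation=-150, checking=1000
Event 6 (withdraw 200 from checking): checking: 1000 - 200 = 800. Balances: vacation=-150, checking=800
Event 7 (deposit 350 to vacation): vacation: -150 + 350 = 200. Balances: vacation=200, checking=800
Event 8 (withdraw 50 from checking): checking: 800 - 50 = 750. Balances: vacation=200, checking=750
Event 9 (withdraw 50 from vacation): vacation: 200 - 50 = 150. Balances: vacation=150, checking=750
Event 10 (withdraw 300 from vacation): vacation: 150 - 300 = -150. Balances: vacation=-150, checking=750
Event 11 (withdraw 50 from vacation): vacation: -150 - 50 = -200. Balances: vacation=-200, checking=750

Final balance of vacation: -200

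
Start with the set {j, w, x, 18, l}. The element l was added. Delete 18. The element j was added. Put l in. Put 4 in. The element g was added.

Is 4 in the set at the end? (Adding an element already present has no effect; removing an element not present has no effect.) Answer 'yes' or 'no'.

Tracking the set through each operation:
Start: {18, j, l, w, x}
Event 1 (add l): already present, no change. Set: {18, j, l, w, x}
Event 2 (remove 18): removed. Set: {j, l, w, x}
Event 3 (add j): already present, no change. Set: {j, l, w, x}
Event 4 (add l): already present, no change. Set: {j, l, w, x}
Event 5 (add 4): added. Set: {4, j, l, w, x}
Event 6 (add g): added. Set: {4, g, j, l, w, x}

Final set: {4, g, j, l, w, x} (size 6)
4 is in the final set.

Answer: yes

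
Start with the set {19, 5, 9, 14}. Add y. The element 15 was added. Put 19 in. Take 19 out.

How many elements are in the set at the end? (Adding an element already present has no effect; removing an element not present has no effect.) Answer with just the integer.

Answer: 5

Derivation:
Tracking the set through each operation:
Start: {14, 19, 5, 9}
Event 1 (add y): added. Set: {14, 19, 5, 9, y}
Event 2 (add 15): added. Set: {14, 15, 19, 5, 9, y}
Event 3 (add 19): already present, no change. Set: {14, 15, 19, 5, 9, y}
Event 4 (remove 19): removed. Set: {14, 15, 5, 9, y}

Final set: {14, 15, 5, 9, y} (size 5)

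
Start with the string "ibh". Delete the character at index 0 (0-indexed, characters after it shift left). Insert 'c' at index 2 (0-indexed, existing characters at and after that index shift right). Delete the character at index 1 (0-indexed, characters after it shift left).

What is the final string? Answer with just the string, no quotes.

Answer: bc

Derivation:
Applying each edit step by step:
Start: "ibh"
Op 1 (delete idx 0 = 'i'): "ibh" -> "bh"
Op 2 (insert 'c' at idx 2): "bh" -> "bhc"
Op 3 (delete idx 1 = 'h'): "bhc" -> "bc"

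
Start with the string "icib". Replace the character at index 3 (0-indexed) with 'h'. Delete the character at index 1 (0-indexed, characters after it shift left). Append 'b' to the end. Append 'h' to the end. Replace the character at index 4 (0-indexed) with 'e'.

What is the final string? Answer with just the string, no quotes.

Answer: iihbe

Derivation:
Applying each edit step by step:
Start: "icib"
Op 1 (replace idx 3: 'b' -> 'h'): "icib" -> "icih"
Op 2 (delete idx 1 = 'c'): "icih" -> "iih"
Op 3 (append 'b'): "iih" -> "iihb"
Op 4 (append 'h'): "iihb" -> "iihbh"
Op 5 (replace idx 4: 'h' -> 'e'): "iihbh" -> "iihbe"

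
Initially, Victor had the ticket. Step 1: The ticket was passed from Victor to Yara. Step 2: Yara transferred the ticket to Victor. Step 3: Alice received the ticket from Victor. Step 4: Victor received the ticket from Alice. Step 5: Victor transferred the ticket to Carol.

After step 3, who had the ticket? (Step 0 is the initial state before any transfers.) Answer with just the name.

Tracking the ticket holder through step 3:
After step 0 (start): Victor
After step 1: Yara
After step 2: Victor
After step 3: Alice

At step 3, the holder is Alice.

Answer: Alice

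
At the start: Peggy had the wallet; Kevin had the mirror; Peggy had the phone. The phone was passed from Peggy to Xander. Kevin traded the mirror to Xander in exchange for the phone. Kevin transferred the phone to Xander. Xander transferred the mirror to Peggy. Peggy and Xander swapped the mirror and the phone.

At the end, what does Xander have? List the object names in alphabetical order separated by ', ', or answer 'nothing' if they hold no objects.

Answer: mirror

Derivation:
Tracking all object holders:
Start: wallet:Peggy, mirror:Kevin, phone:Peggy
Event 1 (give phone: Peggy -> Xander). State: wallet:Peggy, mirror:Kevin, phone:Xander
Event 2 (swap mirror<->phone: now mirror:Xander, phone:Kevin). State: wallet:Peggy, mirror:Xander, phone:Kevin
Event 3 (give phone: Kevin -> Xander). State: wallet:Peggy, mirror:Xander, phone:Xander
Event 4 (give mirror: Xander -> Peggy). State: wallet:Peggy, mirror:Peggy, phone:Xander
Event 5 (swap mirror<->phone: now mirror:Xander, phone:Peggy). State: wallet:Peggy, mirror:Xander, phone:Peggy

Final state: wallet:Peggy, mirror:Xander, phone:Peggy
Xander holds: mirror.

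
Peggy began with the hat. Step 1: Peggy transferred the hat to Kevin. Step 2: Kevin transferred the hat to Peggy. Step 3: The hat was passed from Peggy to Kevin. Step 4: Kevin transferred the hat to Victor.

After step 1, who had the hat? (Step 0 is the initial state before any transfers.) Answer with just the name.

Answer: Kevin

Derivation:
Tracking the hat holder through step 1:
After step 0 (start): Peggy
After step 1: Kevin

At step 1, the holder is Kevin.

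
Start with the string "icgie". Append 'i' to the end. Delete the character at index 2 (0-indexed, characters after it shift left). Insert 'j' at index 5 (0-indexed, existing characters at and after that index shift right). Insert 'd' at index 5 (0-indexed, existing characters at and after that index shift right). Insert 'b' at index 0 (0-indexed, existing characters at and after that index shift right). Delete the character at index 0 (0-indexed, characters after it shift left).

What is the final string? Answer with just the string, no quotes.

Applying each edit step by step:
Start: "icgie"
Op 1 (append 'i'): "icgie" -> "icgiei"
Op 2 (delete idx 2 = 'g'): "icgiei" -> "iciei"
Op 3 (insert 'j' at idx 5): "iciei" -> "icieij"
Op 4 (insert 'd' at idx 5): "icieij" -> "icieidj"
Op 5 (insert 'b' at idx 0): "icieidj" -> "bicieidj"
Op 6 (delete idx 0 = 'b'): "bicieidj" -> "icieidj"

Answer: icieidj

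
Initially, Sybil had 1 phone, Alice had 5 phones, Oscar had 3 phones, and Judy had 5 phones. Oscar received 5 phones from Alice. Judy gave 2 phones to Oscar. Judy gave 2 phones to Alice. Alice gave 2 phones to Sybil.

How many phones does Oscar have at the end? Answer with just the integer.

Answer: 10

Derivation:
Tracking counts step by step:
Start: Sybil=1, Alice=5, Oscar=3, Judy=5
Event 1 (Alice -> Oscar, 5): Alice: 5 -> 0, Oscar: 3 -> 8. State: Sybil=1, Alice=0, Oscar=8, Judy=5
Event 2 (Judy -> Oscar, 2): Judy: 5 -> 3, Oscar: 8 -> 10. State: Sybil=1, Alice=0, Oscar=10, Judy=3
Event 3 (Judy -> Alice, 2): Judy: 3 -> 1, Alice: 0 -> 2. State: Sybil=1, Alice=2, Oscar=10, Judy=1
Event 4 (Alice -> Sybil, 2): Alice: 2 -> 0, Sybil: 1 -> 3. State: Sybil=3, Alice=0, Oscar=10, Judy=1

Oscar's final count: 10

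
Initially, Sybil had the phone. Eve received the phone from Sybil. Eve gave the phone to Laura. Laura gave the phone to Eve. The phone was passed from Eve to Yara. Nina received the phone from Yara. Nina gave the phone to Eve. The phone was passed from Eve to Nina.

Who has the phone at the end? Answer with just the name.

Tracking the phone through each event:
Start: Sybil has the phone.
After event 1: Eve has the phone.
After event 2: Laura has the phone.
After event 3: Eve has the phone.
After event 4: Yara has the phone.
After event 5: Nina has the phone.
After event 6: Eve has the phone.
After event 7: Nina has the phone.

Answer: Nina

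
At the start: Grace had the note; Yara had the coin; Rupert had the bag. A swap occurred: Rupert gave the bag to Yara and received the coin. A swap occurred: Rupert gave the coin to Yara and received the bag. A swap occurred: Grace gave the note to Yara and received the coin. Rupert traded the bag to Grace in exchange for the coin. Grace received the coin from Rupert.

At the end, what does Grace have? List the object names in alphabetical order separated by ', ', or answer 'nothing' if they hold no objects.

Answer: bag, coin

Derivation:
Tracking all object holders:
Start: note:Grace, coin:Yara, bag:Rupert
Event 1 (swap bag<->coin: now bag:Yara, coin:Rupert). State: note:Grace, coin:Rupert, bag:Yara
Event 2 (swap coin<->bag: now coin:Yara, bag:Rupert). State: note:Grace, coin:Yara, bag:Rupert
Event 3 (swap note<->coin: now note:Yara, coin:Grace). State: note:Yara, coin:Grace, bag:Rupert
Event 4 (swap bag<->coin: now bag:Grace, coin:Rupert). State: note:Yara, coin:Rupert, bag:Grace
Event 5 (give coin: Rupert -> Grace). State: note:Yara, coin:Grace, bag:Grace

Final state: note:Yara, coin:Grace, bag:Grace
Grace holds: bag, coin.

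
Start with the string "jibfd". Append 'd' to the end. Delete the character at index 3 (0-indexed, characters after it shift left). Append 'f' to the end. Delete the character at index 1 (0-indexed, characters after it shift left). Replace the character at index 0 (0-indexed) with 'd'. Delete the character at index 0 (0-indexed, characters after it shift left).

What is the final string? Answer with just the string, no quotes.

Answer: bddf

Derivation:
Applying each edit step by step:
Start: "jibfd"
Op 1 (append 'd'): "jibfd" -> "jibfdd"
Op 2 (delete idx 3 = 'f'): "jibfdd" -> "jibdd"
Op 3 (append 'f'): "jibdd" -> "jibddf"
Op 4 (delete idx 1 = 'i'): "jibddf" -> "jbddf"
Op 5 (replace idx 0: 'j' -> 'd'): "jbddf" -> "dbddf"
Op 6 (delete idx 0 = 'd'): "dbddf" -> "bddf"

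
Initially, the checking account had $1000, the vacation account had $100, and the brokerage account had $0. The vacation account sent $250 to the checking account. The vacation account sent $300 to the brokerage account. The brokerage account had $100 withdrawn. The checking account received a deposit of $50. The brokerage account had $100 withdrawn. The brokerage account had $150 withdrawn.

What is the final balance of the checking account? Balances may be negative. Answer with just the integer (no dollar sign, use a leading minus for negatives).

Tracking account balances step by step:
Start: checking=1000, vacation=100, brokerage=0
Event 1 (transfer 250 vacation -> checking): vacation: 100 - 250 = -150, checking: 1000 + 250 = 1250. Balances: checking=1250, vacation=-150, brokerage=0
Event 2 (transfer 300 vacation -> brokerage): vacation: -150 - 300 = -450, brokerage: 0 + 300 = 300. Balances: checking=1250, vacation=-450, brokerage=300
Event 3 (withdraw 100 from brokerage): brokerage: 300 - 100 = 200. Balances: checking=1250, vacation=-450, brokerage=200
Event 4 (deposit 50 to checking): checking: 1250 + 50 = 1300. Balances: checking=1300, vacation=-450, brokerage=200
Event 5 (withdraw 100 from brokerage): brokerage: 200 - 100 = 100. Balances: checking=1300, vacation=-450, brokerage=100
Event 6 (withdraw 150 from brokerage): brokerage: 100 - 150 = -50. Balances: checking=1300, vacation=-450, brokerage=-50

Final balance of checking: 1300

Answer: 1300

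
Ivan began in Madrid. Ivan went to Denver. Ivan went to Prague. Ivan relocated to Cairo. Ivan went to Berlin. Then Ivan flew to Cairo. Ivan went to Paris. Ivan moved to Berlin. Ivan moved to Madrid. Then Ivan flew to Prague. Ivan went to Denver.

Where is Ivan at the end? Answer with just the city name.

Tracking Ivan's location:
Start: Ivan is in Madrid.
After move 1: Madrid -> Denver. Ivan is in Denver.
After move 2: Denver -> Prague. Ivan is in Prague.
After move 3: Prague -> Cairo. Ivan is in Cairo.
After move 4: Cairo -> Berlin. Ivan is in Berlin.
After move 5: Berlin -> Cairo. Ivan is in Cairo.
After move 6: Cairo -> Paris. Ivan is in Paris.
After move 7: Paris -> Berlin. Ivan is in Berlin.
After move 8: Berlin -> Madrid. Ivan is in Madrid.
After move 9: Madrid -> Prague. Ivan is in Prague.
After move 10: Prague -> Denver. Ivan is in Denver.

Answer: Denver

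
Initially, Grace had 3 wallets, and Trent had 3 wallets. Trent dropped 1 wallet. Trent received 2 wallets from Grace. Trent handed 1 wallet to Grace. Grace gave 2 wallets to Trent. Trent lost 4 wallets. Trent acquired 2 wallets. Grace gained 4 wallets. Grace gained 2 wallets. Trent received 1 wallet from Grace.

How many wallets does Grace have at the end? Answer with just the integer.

Answer: 5

Derivation:
Tracking counts step by step:
Start: Grace=3, Trent=3
Event 1 (Trent -1): Trent: 3 -> 2. State: Grace=3, Trent=2
Event 2 (Grace -> Trent, 2): Grace: 3 -> 1, Trent: 2 -> 4. State: Grace=1, Trent=4
Event 3 (Trent -> Grace, 1): Trent: 4 -> 3, Grace: 1 -> 2. State: Grace=2, Trent=3
Event 4 (Grace -> Trent, 2): Grace: 2 -> 0, Trent: 3 -> 5. State: Grace=0, Trent=5
Event 5 (Trent -4): Trent: 5 -> 1. State: Grace=0, Trent=1
Event 6 (Trent +2): Trent: 1 -> 3. State: Grace=0, Trent=3
Event 7 (Grace +4): Grace: 0 -> 4. State: Grace=4, Trent=3
Event 8 (Grace +2): Grace: 4 -> 6. State: Grace=6, Trent=3
Event 9 (Grace -> Trent, 1): Grace: 6 -> 5, Trent: 3 -> 4. State: Grace=5, Trent=4

Grace's final count: 5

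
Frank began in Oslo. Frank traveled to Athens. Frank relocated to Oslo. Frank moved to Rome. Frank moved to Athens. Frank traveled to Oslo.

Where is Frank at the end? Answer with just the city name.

Tracking Frank's location:
Start: Frank is in Oslo.
After move 1: Oslo -> Athens. Frank is in Athens.
After move 2: Athens -> Oslo. Frank is in Oslo.
After move 3: Oslo -> Rome. Frank is in Rome.
After move 4: Rome -> Athens. Frank is in Athens.
After move 5: Athens -> Oslo. Frank is in Oslo.

Answer: Oslo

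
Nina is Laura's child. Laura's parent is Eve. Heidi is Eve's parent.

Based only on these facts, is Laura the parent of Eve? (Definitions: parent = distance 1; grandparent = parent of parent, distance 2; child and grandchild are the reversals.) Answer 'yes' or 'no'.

Reconstructing the parent chain from the given facts:
  Heidi -> Eve -> Laura -> Nina
(each arrow means 'parent of the next')
Positions in the chain (0 = top):
  position of Heidi: 0
  position of Eve: 1
  position of Laura: 2
  position of Nina: 3

Laura is at position 2, Eve is at position 1; signed distance (j - i) = -1.
'parent' requires j - i = 1. Actual distance is -1, so the relation does NOT hold.

Answer: no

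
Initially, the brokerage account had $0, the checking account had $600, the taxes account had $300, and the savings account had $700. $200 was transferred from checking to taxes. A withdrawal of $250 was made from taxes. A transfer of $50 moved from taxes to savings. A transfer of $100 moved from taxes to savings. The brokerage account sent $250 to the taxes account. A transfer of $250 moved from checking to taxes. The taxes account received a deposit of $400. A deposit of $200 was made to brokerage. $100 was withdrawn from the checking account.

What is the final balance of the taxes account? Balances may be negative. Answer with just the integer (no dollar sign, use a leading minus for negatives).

Answer: 1000

Derivation:
Tracking account balances step by step:
Start: brokerage=0, checking=600, taxes=300, savings=700
Event 1 (transfer 200 checking -> taxes): checking: 600 - 200 = 400, taxes: 300 + 200 = 500. Balances: brokerage=0, checking=400, taxes=500, savings=700
Event 2 (withdraw 250 from taxes): taxes: 500 - 250 = 250. Balances: brokerage=0, checking=400, taxes=250, savings=700
Event 3 (transfer 50 taxes -> savings): taxes: 250 - 50 = 200, savings: 700 + 50 = 750. Balances: brokerage=0, checking=400, taxes=200, savings=750
Event 4 (transfer 100 taxes -> savings): taxes: 200 - 100 = 100, savings: 750 + 100 = 850. Balances: brokerage=0, checking=400, taxes=100, savings=850
Event 5 (transfer 250 brokerage -> taxes): brokerage: 0 - 250 = -250, taxes: 100 + 250 = 350. Balances: brokerage=-250, checking=400, taxes=350, savings=850
Event 6 (transfer 250 checking -> taxes): checking: 400 - 250 = 150, taxes: 350 + 250 = 600. Balances: brokerage=-250, checking=150, taxes=600, savings=850
Event 7 (deposit 400 to taxes): taxes: 600 + 400 = 1000. Balances: brokerage=-250, checking=150, taxes=1000, savings=850
Event 8 (deposit 200 to brokerage): brokerage: -250 + 200 = -50. Balances: brokerage=-50, checking=150, taxes=1000, savings=850
Event 9 (withdraw 100 from checking): checking: 150 - 100 = 50. Balances: brokerage=-50, checking=50, taxes=1000, savings=850

Final balance of taxes: 1000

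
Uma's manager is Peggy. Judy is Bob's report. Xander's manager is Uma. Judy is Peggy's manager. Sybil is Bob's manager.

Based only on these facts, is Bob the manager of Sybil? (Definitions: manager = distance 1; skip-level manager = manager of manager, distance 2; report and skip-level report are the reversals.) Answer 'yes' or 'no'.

Answer: no

Derivation:
Reconstructing the manager chain from the given facts:
  Sybil -> Bob -> Judy -> Peggy -> Uma -> Xander
(each arrow means 'manager of the next')
Positions in the chain (0 = top):
  position of Sybil: 0
  position of Bob: 1
  position of Judy: 2
  position of Peggy: 3
  position of Uma: 4
  position of Xander: 5

Bob is at position 1, Sybil is at position 0; signed distance (j - i) = -1.
'manager' requires j - i = 1. Actual distance is -1, so the relation does NOT hold.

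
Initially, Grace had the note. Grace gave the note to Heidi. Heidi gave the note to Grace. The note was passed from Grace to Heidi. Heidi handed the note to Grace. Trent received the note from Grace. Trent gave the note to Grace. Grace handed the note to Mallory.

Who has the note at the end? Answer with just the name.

Tracking the note through each event:
Start: Grace has the note.
After event 1: Heidi has the note.
After event 2: Grace has the note.
After event 3: Heidi has the note.
After event 4: Grace has the note.
After event 5: Trent has the note.
After event 6: Grace has the note.
After event 7: Mallory has the note.

Answer: Mallory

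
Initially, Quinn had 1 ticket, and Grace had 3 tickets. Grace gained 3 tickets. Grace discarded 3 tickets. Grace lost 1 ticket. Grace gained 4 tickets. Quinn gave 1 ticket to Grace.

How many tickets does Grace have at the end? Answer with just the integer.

Answer: 7

Derivation:
Tracking counts step by step:
Start: Quinn=1, Grace=3
Event 1 (Grace +3): Grace: 3 -> 6. State: Quinn=1, Grace=6
Event 2 (Grace -3): Grace: 6 -> 3. State: Quinn=1, Grace=3
Event 3 (Grace -1): Grace: 3 -> 2. State: Quinn=1, Grace=2
Event 4 (Grace +4): Grace: 2 -> 6. State: Quinn=1, Grace=6
Event 5 (Quinn -> Grace, 1): Quinn: 1 -> 0, Grace: 6 -> 7. State: Quinn=0, Grace=7

Grace's final count: 7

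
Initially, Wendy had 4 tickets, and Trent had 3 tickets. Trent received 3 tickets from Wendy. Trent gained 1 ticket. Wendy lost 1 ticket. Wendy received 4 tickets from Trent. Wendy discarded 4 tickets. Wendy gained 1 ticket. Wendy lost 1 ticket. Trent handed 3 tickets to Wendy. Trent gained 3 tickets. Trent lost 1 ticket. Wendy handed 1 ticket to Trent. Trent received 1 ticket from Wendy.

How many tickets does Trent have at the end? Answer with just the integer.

Answer: 4

Derivation:
Tracking counts step by step:
Start: Wendy=4, Trent=3
Event 1 (Wendy -> Trent, 3): Wendy: 4 -> 1, Trent: 3 -> 6. State: Wendy=1, Trent=6
Event 2 (Trent +1): Trent: 6 -> 7. State: Wendy=1, Trent=7
Event 3 (Wendy -1): Wendy: 1 -> 0. State: Wendy=0, Trent=7
Event 4 (Trent -> Wendy, 4): Trent: 7 -> 3, Wendy: 0 -> 4. State: Wendy=4, Trent=3
Event 5 (Wendy -4): Wendy: 4 -> 0. State: Wendy=0, Trent=3
Event 6 (Wendy +1): Wendy: 0 -> 1. State: Wendy=1, Trent=3
Event 7 (Wendy -1): Wendy: 1 -> 0. State: Wendy=0, Trent=3
Event 8 (Trent -> Wendy, 3): Trent: 3 -> 0, Wendy: 0 -> 3. State: Wendy=3, Trent=0
Event 9 (Trent +3): Trent: 0 -> 3. State: Wendy=3, Trent=3
Event 10 (Trent -1): Trent: 3 -> 2. State: Wendy=3, Trent=2
Event 11 (Wendy -> Trent, 1): Wendy: 3 -> 2, Trent: 2 -> 3. State: Wendy=2, Trent=3
Event 12 (Wendy -> Trent, 1): Wendy: 2 -> 1, Trent: 3 -> 4. State: Wendy=1, Trent=4

Trent's final count: 4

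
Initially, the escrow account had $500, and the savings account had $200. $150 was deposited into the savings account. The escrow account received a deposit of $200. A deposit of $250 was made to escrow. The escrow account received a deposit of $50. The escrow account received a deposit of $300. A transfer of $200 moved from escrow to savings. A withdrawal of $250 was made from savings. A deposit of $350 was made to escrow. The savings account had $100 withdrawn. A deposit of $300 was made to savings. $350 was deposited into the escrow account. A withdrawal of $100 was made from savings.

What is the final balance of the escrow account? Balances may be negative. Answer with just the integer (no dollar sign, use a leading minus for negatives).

Answer: 1800

Derivation:
Tracking account balances step by step:
Start: escrow=500, savings=200
Event 1 (deposit 150 to savings): savings: 200 + 150 = 350. Balances: escrow=500, savings=350
Event 2 (deposit 200 to escrow): escrow: 500 + 200 = 700. Balances: escrow=700, savings=350
Event 3 (deposit 250 to escrow): escrow: 700 + 250 = 950. Balances: escrow=950, savings=350
Event 4 (deposit 50 to escrow): escrow: 950 + 50 = 1000. Balances: escrow=1000, savings=350
Event 5 (deposit 300 to escrow): escrow: 1000 + 300 = 1300. Balances: escrow=1300, savings=350
Event 6 (transfer 200 escrow -> savings): escrow: 1300 - 200 = 1100, savings: 350 + 200 = 550. Balances: escrow=1100, savings=550
Event 7 (withdraw 250 from savings): savings: 550 - 250 = 300. Balances: escrow=1100, savings=300
Event 8 (deposit 350 to escrow): escrow: 1100 + 350 = 1450. Balances: escrow=1450, savings=300
Event 9 (withdraw 100 from savings): savings: 300 - 100 = 200. Balances: escrow=1450, savings=200
Event 10 (deposit 300 to savings): savings: 200 + 300 = 500. Balances: escrow=1450, savings=500
Event 11 (deposit 350 to escrow): escrow: 1450 + 350 = 1800. Balances: escrow=1800, savings=500
Event 12 (withdraw 100 from savings): savings: 500 - 100 = 400. Balances: escrow=1800, savings=400

Final balance of escrow: 1800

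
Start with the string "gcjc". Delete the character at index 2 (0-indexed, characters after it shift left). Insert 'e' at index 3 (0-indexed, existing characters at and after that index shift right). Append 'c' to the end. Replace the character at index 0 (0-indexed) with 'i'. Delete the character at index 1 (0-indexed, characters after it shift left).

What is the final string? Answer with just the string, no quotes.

Answer: icec

Derivation:
Applying each edit step by step:
Start: "gcjc"
Op 1 (delete idx 2 = 'j'): "gcjc" -> "gcc"
Op 2 (insert 'e' at idx 3): "gcc" -> "gcce"
Op 3 (append 'c'): "gcce" -> "gccec"
Op 4 (replace idx 0: 'g' -> 'i'): "gccec" -> "iccec"
Op 5 (delete idx 1 = 'c'): "iccec" -> "icec"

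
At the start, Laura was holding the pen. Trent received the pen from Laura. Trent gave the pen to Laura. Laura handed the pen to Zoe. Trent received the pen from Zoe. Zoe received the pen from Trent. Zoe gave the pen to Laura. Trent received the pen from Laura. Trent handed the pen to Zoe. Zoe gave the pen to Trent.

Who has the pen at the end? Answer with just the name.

Answer: Trent

Derivation:
Tracking the pen through each event:
Start: Laura has the pen.
After event 1: Trent has the pen.
After event 2: Laura has the pen.
After event 3: Zoe has the pen.
After event 4: Trent has the pen.
After event 5: Zoe has the pen.
After event 6: Laura has the pen.
After event 7: Trent has the pen.
After event 8: Zoe has the pen.
After event 9: Trent has the pen.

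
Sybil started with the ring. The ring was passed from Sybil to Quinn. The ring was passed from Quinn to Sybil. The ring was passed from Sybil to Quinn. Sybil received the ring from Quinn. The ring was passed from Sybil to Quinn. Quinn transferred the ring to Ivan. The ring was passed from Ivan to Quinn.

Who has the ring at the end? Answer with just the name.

Answer: Quinn

Derivation:
Tracking the ring through each event:
Start: Sybil has the ring.
After event 1: Quinn has the ring.
After event 2: Sybil has the ring.
After event 3: Quinn has the ring.
After event 4: Sybil has the ring.
After event 5: Quinn has the ring.
After event 6: Ivan has the ring.
After event 7: Quinn has the ring.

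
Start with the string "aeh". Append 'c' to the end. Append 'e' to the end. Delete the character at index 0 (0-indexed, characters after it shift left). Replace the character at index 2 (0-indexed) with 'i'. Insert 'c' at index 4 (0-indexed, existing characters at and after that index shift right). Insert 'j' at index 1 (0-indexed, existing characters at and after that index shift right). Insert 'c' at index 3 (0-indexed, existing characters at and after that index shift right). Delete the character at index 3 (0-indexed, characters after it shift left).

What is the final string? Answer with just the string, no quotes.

Answer: ejhiec

Derivation:
Applying each edit step by step:
Start: "aeh"
Op 1 (append 'c'): "aeh" -> "aehc"
Op 2 (append 'e'): "aehc" -> "aehce"
Op 3 (delete idx 0 = 'a'): "aehce" -> "ehce"
Op 4 (replace idx 2: 'c' -> 'i'): "ehce" -> "ehie"
Op 5 (insert 'c' at idx 4): "ehie" -> "ehiec"
Op 6 (insert 'j' at idx 1): "ehiec" -> "ejhiec"
Op 7 (insert 'c' at idx 3): "ejhiec" -> "ejhciec"
Op 8 (delete idx 3 = 'c'): "ejhciec" -> "ejhiec"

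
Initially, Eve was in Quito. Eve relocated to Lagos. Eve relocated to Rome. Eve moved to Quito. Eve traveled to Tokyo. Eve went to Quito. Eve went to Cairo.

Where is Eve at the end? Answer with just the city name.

Answer: Cairo

Derivation:
Tracking Eve's location:
Start: Eve is in Quito.
After move 1: Quito -> Lagos. Eve is in Lagos.
After move 2: Lagos -> Rome. Eve is in Rome.
After move 3: Rome -> Quito. Eve is in Quito.
After move 4: Quito -> Tokyo. Eve is in Tokyo.
After move 5: Tokyo -> Quito. Eve is in Quito.
After move 6: Quito -> Cairo. Eve is in Cairo.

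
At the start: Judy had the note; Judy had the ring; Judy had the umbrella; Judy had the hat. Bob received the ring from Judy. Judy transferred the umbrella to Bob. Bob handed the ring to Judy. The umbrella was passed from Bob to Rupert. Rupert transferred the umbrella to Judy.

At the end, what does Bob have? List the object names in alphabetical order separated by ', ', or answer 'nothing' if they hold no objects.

Answer: nothing

Derivation:
Tracking all object holders:
Start: note:Judy, ring:Judy, umbrella:Judy, hat:Judy
Event 1 (give ring: Judy -> Bob). State: note:Judy, ring:Bob, umbrella:Judy, hat:Judy
Event 2 (give umbrella: Judy -> Bob). State: note:Judy, ring:Bob, umbrella:Bob, hat:Judy
Event 3 (give ring: Bob -> Judy). State: note:Judy, ring:Judy, umbrella:Bob, hat:Judy
Event 4 (give umbrella: Bob -> Rupert). State: note:Judy, ring:Judy, umbrella:Rupert, hat:Judy
Event 5 (give umbrella: Rupert -> Judy). State: note:Judy, ring:Judy, umbrella:Judy, hat:Judy

Final state: note:Judy, ring:Judy, umbrella:Judy, hat:Judy
Bob holds: (nothing).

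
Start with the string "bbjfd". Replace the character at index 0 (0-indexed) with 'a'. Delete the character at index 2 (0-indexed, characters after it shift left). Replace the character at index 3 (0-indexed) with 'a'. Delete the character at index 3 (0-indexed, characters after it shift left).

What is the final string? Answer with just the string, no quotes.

Applying each edit step by step:
Start: "bbjfd"
Op 1 (replace idx 0: 'b' -> 'a'): "bbjfd" -> "abjfd"
Op 2 (delete idx 2 = 'j'): "abjfd" -> "abfd"
Op 3 (replace idx 3: 'd' -> 'a'): "abfd" -> "abfa"
Op 4 (delete idx 3 = 'a'): "abfa" -> "abf"

Answer: abf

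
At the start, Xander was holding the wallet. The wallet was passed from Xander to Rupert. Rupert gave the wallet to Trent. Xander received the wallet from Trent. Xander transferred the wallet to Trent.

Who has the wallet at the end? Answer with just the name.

Tracking the wallet through each event:
Start: Xander has the wallet.
After event 1: Rupert has the wallet.
After event 2: Trent has the wallet.
After event 3: Xander has the wallet.
After event 4: Trent has the wallet.

Answer: Trent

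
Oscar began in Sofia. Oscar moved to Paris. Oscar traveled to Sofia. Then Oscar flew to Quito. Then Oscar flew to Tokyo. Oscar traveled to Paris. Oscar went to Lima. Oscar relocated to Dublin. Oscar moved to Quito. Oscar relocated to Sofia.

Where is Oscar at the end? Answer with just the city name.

Answer: Sofia

Derivation:
Tracking Oscar's location:
Start: Oscar is in Sofia.
After move 1: Sofia -> Paris. Oscar is in Paris.
After move 2: Paris -> Sofia. Oscar is in Sofia.
After move 3: Sofia -> Quito. Oscar is in Quito.
After move 4: Quito -> Tokyo. Oscar is in Tokyo.
After move 5: Tokyo -> Paris. Oscar is in Paris.
After move 6: Paris -> Lima. Oscar is in Lima.
After move 7: Lima -> Dublin. Oscar is in Dublin.
After move 8: Dublin -> Quito. Oscar is in Quito.
After move 9: Quito -> Sofia. Oscar is in Sofia.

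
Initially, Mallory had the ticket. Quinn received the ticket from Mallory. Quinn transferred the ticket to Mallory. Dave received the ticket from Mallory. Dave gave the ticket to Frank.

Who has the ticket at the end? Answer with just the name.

Tracking the ticket through each event:
Start: Mallory has the ticket.
After event 1: Quinn has the ticket.
After event 2: Mallory has the ticket.
After event 3: Dave has the ticket.
After event 4: Frank has the ticket.

Answer: Frank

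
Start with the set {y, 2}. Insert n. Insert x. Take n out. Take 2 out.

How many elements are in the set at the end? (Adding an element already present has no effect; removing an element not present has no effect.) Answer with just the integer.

Answer: 2

Derivation:
Tracking the set through each operation:
Start: {2, y}
Event 1 (add n): added. Set: {2, n, y}
Event 2 (add x): added. Set: {2, n, x, y}
Event 3 (remove n): removed. Set: {2, x, y}
Event 4 (remove 2): removed. Set: {x, y}

Final set: {x, y} (size 2)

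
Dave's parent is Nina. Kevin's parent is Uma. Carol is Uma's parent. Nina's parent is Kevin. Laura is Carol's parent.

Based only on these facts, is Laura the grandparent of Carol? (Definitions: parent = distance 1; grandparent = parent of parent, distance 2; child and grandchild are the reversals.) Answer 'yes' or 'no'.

Answer: no

Derivation:
Reconstructing the parent chain from the given facts:
  Laura -> Carol -> Uma -> Kevin -> Nina -> Dave
(each arrow means 'parent of the next')
Positions in the chain (0 = top):
  position of Laura: 0
  position of Carol: 1
  position of Uma: 2
  position of Kevin: 3
  position of Nina: 4
  position of Dave: 5

Laura is at position 0, Carol is at position 1; signed distance (j - i) = 1.
'grandparent' requires j - i = 2. Actual distance is 1, so the relation does NOT hold.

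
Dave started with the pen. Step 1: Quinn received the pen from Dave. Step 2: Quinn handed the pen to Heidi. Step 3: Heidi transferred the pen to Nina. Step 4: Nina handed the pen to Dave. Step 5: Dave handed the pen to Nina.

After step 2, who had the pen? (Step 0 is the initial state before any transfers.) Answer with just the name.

Tracking the pen holder through step 2:
After step 0 (start): Dave
After step 1: Quinn
After step 2: Heidi

At step 2, the holder is Heidi.

Answer: Heidi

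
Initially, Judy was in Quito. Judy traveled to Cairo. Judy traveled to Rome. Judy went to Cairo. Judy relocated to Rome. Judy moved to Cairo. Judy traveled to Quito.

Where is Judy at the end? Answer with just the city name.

Answer: Quito

Derivation:
Tracking Judy's location:
Start: Judy is in Quito.
After move 1: Quito -> Cairo. Judy is in Cairo.
After move 2: Cairo -> Rome. Judy is in Rome.
After move 3: Rome -> Cairo. Judy is in Cairo.
After move 4: Cairo -> Rome. Judy is in Rome.
After move 5: Rome -> Cairo. Judy is in Cairo.
After move 6: Cairo -> Quito. Judy is in Quito.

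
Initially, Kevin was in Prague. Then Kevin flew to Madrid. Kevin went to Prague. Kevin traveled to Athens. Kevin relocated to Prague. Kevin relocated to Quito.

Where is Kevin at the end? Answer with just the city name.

Tracking Kevin's location:
Start: Kevin is in Prague.
After move 1: Prague -> Madrid. Kevin is in Madrid.
After move 2: Madrid -> Prague. Kevin is in Prague.
After move 3: Prague -> Athens. Kevin is in Athens.
After move 4: Athens -> Prague. Kevin is in Prague.
After move 5: Prague -> Quito. Kevin is in Quito.

Answer: Quito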